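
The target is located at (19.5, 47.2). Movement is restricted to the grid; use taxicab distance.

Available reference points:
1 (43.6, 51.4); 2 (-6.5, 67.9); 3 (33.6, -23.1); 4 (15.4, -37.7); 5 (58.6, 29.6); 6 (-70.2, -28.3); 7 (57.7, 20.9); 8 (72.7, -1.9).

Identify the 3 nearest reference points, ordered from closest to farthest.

Distances from (19.5, 47.2):
1: 28.3
2: 46.7
3: 84.4
4: 89.0
5: 56.7
6: 165.2
7: 64.5
8: 102.3
Sorted: 1 (28.3) < 2 (46.7) < 5 (56.7) < 7 (64.5) < 3 (84.4) < …

1, 2, 5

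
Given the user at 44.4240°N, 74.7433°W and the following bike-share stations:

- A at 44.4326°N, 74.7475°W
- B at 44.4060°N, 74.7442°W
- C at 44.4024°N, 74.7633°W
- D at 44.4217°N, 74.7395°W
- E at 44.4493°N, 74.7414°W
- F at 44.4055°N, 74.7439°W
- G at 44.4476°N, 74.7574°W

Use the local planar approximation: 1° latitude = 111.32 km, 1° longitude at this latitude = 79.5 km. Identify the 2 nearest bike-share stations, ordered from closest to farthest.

Distances from 44.4240°N, 74.7433°W:
A: 1.0139 km
B: 2.0050 km
C: 2.8827 km
D: 0.3960 km
E: 2.8204 km
F: 2.0600 km
G: 2.8563 km
Sorted: D (0.3960 km) < A (1.0139 km) < B (2.0050 km) < F (2.0600 km) < …

D, A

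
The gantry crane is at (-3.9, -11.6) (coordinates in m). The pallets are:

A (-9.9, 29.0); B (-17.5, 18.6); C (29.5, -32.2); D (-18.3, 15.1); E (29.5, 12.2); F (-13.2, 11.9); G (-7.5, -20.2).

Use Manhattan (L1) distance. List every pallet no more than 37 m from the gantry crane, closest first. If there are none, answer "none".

G, F

Distances from (-3.9, -11.6):
A: 46.6 m
B: 43.8 m
C: 54.0 m
D: 41.1 m
E: 57.2 m
F: 32.8 m
G: 12.2 m
Threshold 37 m: G (12.2 m), F (32.8 m) are within range.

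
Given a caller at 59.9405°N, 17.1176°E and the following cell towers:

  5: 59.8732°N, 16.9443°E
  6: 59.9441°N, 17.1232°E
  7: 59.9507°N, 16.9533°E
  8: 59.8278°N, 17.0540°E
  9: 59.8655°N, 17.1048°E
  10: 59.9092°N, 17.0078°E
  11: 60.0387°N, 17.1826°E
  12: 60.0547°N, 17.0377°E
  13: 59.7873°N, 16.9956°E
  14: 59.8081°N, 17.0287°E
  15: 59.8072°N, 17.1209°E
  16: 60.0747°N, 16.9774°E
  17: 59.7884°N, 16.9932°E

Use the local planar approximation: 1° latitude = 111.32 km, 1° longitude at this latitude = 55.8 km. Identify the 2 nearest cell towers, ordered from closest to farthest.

Distances from 59.9405°N, 17.1176°E:
5: √((-0.0673·111.32)² + (-0.1733·55.8)²) = √(56.127607 + 93.511608) = 12.2327 km
6: √((0.0036·111.32)² + (0.0056·55.8)²) = √(0.160602 + 0.097644) = 0.5082 km
7: √((0.0102·111.32)² + (-0.1643·55.8)²) = √(1.289278 + 84.051124) = 9.2380 km
8: √((-0.1127·111.32)² + (-0.0636·55.8)²) = √(157.396194 + 12.594549) = 13.0380 km
9: √((-0.0750·111.32)² + (-0.0128·55.8)²) = √(69.705801 + 0.510139) = 8.3795 km
10: √((-0.0313·111.32)² + (-0.1098·55.8)²) = √(12.140458 + 37.538168) = 7.0483 km
11: √((0.0982·111.32)² + (0.0650·55.8)²) = √(119.500403 + 13.155129) = 11.5176 km
12: √((0.1142·111.32)² + (-0.0799·55.8)²) = √(161.613860 + 19.877509) = 13.4719 km
13: √((-0.1532·111.32)² + (-0.1220·55.8)²) = √(290.846556 + 46.343418) = 18.3627 km
14: √((-0.1324·111.32)² + (-0.0889·55.8)²) = √(217.231282 + 24.607751) = 15.5512 km
15: √((-0.1333·111.32)² + (0.0033·55.8)²) = √(220.194615 + 0.033908) = 14.8401 km
16: √((0.1342·111.32)² + (-0.1402·55.8)²) = √(223.178023 + 61.201832) = 16.8636 km
17: √((-0.1521·111.32)² + (-0.1244·55.8)²) = √(286.684903 + 48.184700) = 18.2994 km
Sorted: 6 (0.5082 km) < 10 (7.0483 km) < 9 (8.3795 km) < 7 (9.2380 km) < …

6, 10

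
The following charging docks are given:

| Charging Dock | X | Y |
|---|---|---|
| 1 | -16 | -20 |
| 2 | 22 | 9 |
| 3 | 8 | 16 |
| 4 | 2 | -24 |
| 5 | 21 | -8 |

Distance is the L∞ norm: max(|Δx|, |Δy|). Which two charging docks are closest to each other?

Pairwise distances:
2–3: max(|-14|, |7|) = 14
2–5: max(|-1|, |-17|) = 17
1–4: max(|18|, |-4|) = 18
4–5: max(|19|, |16|) = 19
3–5: max(|13|, |-24|) = 24
2–4: max(|-20|, |-33|) = 33
1–3: max(|24|, |36|) = 36
1–5: max(|37|, |12|) = 37
1–2: max(|38|, |29|) = 38
3–4: max(|-6|, |-40|) = 40
Closest pair: 2–3 at 14.

2 and 3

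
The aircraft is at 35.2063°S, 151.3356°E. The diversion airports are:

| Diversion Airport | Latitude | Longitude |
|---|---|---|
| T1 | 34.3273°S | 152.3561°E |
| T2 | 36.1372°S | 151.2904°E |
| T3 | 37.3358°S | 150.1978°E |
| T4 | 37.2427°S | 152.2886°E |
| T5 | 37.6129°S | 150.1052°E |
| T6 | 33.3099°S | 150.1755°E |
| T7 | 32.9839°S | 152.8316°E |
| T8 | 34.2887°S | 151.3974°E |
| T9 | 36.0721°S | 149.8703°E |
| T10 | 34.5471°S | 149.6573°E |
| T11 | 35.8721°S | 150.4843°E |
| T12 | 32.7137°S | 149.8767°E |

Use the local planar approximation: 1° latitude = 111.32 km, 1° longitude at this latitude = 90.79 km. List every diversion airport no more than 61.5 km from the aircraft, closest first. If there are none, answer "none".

none

Distances from 35.2063°S, 151.3356°E:
T1: √((0.8790·111.32)² + (1.0205·90.79)²) = √(9574.677296 + 8584.243935) = 134.7550 km
T2: √((-0.9309·111.32)² + (-0.0452·90.79)²) = √(10738.718446 + 16.840419) = 103.7090 km
T3: √((-2.1295·111.32)² + (-1.1378·90.79)²) = √(56195.518689 + 10671.068090) = 258.5857 km
T4: √((-2.0364·111.32)² + (0.9530·90.79)²) = √(51389.284626 + 7486.207033) = 242.6427 km
T5: √((-2.4066·111.32)² + (-1.2304·90.79)²) = √(71771.863097 + 12478.680839) = 290.2594 km
T6: √((1.8964·111.32)² + (-1.1601·90.79)²) = √(44566.270158 + 11093.456527) = 235.9231 km
T7: √((2.2224·111.32)² + (1.4960·90.79)²) = √(61205.556652 + 18447.572221) = 282.2289 km
T8: √((0.9176·111.32)² + (0.0618·90.79)²) = √(10434.057005 + 31.481324) = 102.3012 km
T9: √((-0.8658·111.32)² + (-1.4653·90.79)²) = √(9289.269403 + 17698.201338) = 164.2786 km
T10: √((0.6592·111.32)² + (-1.6783·90.79)²) = √(5384.939058 + 23217.487550) = 169.1225 km
T11: √((-0.6658·111.32)² + (-0.8513·90.79)²) = √(5493.308343 + 5973.670984) = 107.0840 km
T12: √((2.4926·111.32)² + (-1.4589·90.79)²) = √(76993.059325 + 17543.937874) = 307.4687 km
Threshold 61.5 km: none within range.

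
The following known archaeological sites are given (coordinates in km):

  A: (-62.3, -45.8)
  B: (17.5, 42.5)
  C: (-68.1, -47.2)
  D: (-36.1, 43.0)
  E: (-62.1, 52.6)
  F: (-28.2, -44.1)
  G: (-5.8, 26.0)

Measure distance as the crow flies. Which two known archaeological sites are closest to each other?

Pairwise distances:
A–B: 119.0 km
A–C: 6.0 km
A–D: 92.6 km
A–E: 98.4 km
A–F: 34.1 km
A–G: 91.4 km
B–C: 124.0 km
B–D: 53.6 km
B–E: 80.2 km
B–F: 97.9 km
B–G: 28.6 km
C–D: 95.7 km
C–E: 100.0 km
C–F: 40.0 km
C–G: 96.1 km
D–E: 27.7 km
D–F: 87.5 km
D–G: 34.7 km
E–F: 102.5 km
E–G: 62.3 km
F–G: 73.6 km
Closest pair: A–C at 6.0 km.

A and C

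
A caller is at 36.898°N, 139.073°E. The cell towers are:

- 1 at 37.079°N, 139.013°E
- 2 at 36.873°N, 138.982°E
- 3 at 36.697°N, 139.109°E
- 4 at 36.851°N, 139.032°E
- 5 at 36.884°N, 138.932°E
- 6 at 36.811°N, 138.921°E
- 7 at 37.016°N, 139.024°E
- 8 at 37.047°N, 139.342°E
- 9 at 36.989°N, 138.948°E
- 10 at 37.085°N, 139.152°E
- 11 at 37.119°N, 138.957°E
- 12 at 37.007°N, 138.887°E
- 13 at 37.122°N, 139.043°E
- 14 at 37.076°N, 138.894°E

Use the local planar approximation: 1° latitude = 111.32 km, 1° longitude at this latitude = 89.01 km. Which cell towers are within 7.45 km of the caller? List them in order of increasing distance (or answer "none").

4

Distances from 36.898°N, 139.073°E:
1: √((0.181·111.32)² + (-0.060·89.01)²) = √(405.97898 + 28.52201) = 20.845 km
2: √((-0.025·111.32)² + (-0.091·89.01)²) = √(7.74509 + 65.60854) = 8.565 km
3: √((-0.201·111.32)² + (0.036·89.01)²) = √(500.65495 + 10.26792) = 22.604 km
4: √((-0.047·111.32)² + (-0.041·89.01)²) = √(27.37424 + 13.31819) = 6.379 km
5: √((-0.014·111.32)² + (-0.141·89.01)²) = √(2.42886 + 157.51279) = 12.647 km
6: √((-0.087·111.32)² + (-0.152·89.01)²) = √(93.79613 + 183.04791) = 16.639 km
7: √((0.118·111.32)² + (-0.049·89.01)²) = √(172.54819 + 19.02260) = 13.841 km
8: √((0.149·111.32)² + (0.269·89.01)²) = √(275.11795 + 573.30029) = 29.128 km
9: √((0.091·111.32)² + (-0.125·89.01)²) = √(102.61933 + 123.79344) = 15.047 km
10: √((0.187·111.32)² + (0.079·89.01)²) = √(433.34083 + 49.44607) = 21.972 km
11: √((0.221·111.32)² + (-0.116·89.01)²) = √(605.24463 + 106.60893) = 26.681 km
12: √((0.109·111.32)² + (-0.186·89.01)²) = √(147.23104 + 274.09650) = 20.526 km
13: √((0.224·111.32)² + (-0.030·89.01)²) = √(621.78814 + 7.13050) = 25.078 km
14: √((0.178·111.32)² + (-0.179·89.01)²) = √(392.63264 + 253.85380) = 25.426 km
Threshold 7.45 km: 4 (6.379 km) is within range.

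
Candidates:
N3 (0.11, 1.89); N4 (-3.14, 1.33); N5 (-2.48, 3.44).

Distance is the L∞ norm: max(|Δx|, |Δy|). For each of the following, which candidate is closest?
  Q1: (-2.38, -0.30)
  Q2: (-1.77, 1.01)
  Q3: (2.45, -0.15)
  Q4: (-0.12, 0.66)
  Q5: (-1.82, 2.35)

Q1→N4; Q2→N4; Q3→N3; Q4→N3; Q5→N5

Q1 at (-2.38, -0.30):
  N3: 2.49
  N4: 1.63
  N5: 3.74
  → nearest: N4 (1.63)
Q2 at (-1.77, 1.01):
  N3: 1.88
  N4: 1.37
  N5: 2.43
  → nearest: N4 (1.37)
Q3 at (2.45, -0.15):
  N3: 2.34
  N4: 5.59
  N5: 4.93
  → nearest: N3 (2.34)
Q4 at (-0.12, 0.66):
  N3: 1.23
  N4: 3.02
  N5: 2.78
  → nearest: N3 (1.23)
Q5 at (-1.82, 2.35):
  N3: 1.93
  N4: 1.32
  N5: 1.09
  → nearest: N5 (1.09)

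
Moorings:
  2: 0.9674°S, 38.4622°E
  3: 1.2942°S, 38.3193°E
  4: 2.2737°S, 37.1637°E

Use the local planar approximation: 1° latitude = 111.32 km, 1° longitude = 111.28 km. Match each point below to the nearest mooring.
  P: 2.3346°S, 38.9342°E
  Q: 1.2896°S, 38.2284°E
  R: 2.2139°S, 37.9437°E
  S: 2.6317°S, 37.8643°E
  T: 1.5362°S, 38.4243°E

P→3; Q→3; R→4; S→4; T→3

P at 2.3346°S, 38.9342°E:
  2: 161.0050 km
  3: 134.5206 km
  4: 197.1378 km
  → nearest: 3 (134.5206 km)
Q at 1.2896°S, 38.2284°E:
  2: 44.3098 km
  3: 10.1283 km
  4: 161.3650 km
  → nearest: 3 (10.1283 km)
R at 2.2139°S, 37.9437°E:
  2: 150.2783 km
  3: 110.5841 km
  4: 87.0533 km
  → nearest: 4 (87.0533 km)
S at 2.6317°S, 37.8643°E:
  2: 196.8546 km
  3: 157.2642 km
  4: 87.5581 km
  → nearest: 4 (87.5581 km)
T at 1.5362°S, 38.4243°E:
  2: 63.4591 km
  3: 29.3642 km
  4: 162.5378 km
  → nearest: 3 (29.3642 km)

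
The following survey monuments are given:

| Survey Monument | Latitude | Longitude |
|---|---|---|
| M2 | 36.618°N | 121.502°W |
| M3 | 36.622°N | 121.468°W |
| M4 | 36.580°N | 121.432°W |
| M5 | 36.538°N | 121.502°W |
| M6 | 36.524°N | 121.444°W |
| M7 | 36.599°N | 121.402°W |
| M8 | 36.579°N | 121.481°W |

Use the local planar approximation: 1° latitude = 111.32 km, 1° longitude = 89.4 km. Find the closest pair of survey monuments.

Pairwise distances:
M2–M3: 3.072 km
M2–M4: 7.554 km
M2–M5: 8.906 km
M2–M6: 11.678 km
M2–M7: 9.187 km
M2–M8: 4.730 km
M3–M4: 5.676 km
M3–M5: 9.833 km
M3–M6: 11.118 km
M3–M7: 6.432 km
M3–M8: 4.926 km
M4–M5: 7.812 km
M4–M6: 6.326 km
M4–M7: 3.416 km
M4–M8: 4.382 km
M5–M6: 5.414 km
M5–M7: 11.227 km
M5–M8: 4.935 km
M6–M7: 9.154 km
M6–M8: 6.959 km
M7–M8: 7.405 km
Closest pair: M2–M3 at 3.072 km.

M2 and M3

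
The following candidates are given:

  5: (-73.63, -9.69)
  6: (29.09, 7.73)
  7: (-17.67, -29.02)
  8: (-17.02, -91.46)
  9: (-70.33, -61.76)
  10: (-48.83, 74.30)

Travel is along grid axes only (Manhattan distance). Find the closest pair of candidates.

Pairwise distances:
5–6: 120.14
5–7: 75.29
5–8: 138.38
5–9: 55.37
5–10: 108.79
6–7: 83.51
6–8: 145.30
6–9: 168.91
6–10: 144.49
7–8: 63.09
7–9: 85.40
7–10: 134.48
8–9: 83.01
8–10: 197.57
9–10: 157.56
Closest pair: 5–9 at 55.37.

5 and 9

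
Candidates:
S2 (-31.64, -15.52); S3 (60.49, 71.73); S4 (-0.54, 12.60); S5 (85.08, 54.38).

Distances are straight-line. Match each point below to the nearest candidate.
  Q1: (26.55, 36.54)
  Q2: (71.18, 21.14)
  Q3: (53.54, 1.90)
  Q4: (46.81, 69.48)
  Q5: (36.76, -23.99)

Q1→S4; Q2→S5; Q3→S4; Q4→S3; Q5→S4

Q1 at (26.55, 36.54):
  S2: √((-58.19)² + (-52.06)²) = √(3386.0761 + 2710.2436) = 78.08
  S3: √((33.94)² + (35.19)²) = √(1151.9236 + 1238.3361) = 48.89
  S4: √((-27.09)² + (-23.94)²) = √(733.8681 + 573.1236) = 36.15
  S5: √((58.53)² + (17.84)²) = √(3425.7609 + 318.2656) = 61.19
  → nearest: S4 (36.15)
Q2 at (71.18, 21.14):
  S2: √((-102.82)² + (-36.66)²) = √(10571.9524 + 1343.9556) = 109.16
  S3: √((-10.69)² + (50.59)²) = √(114.2761 + 2559.3481) = 51.71
  S4: √((-71.72)² + (-8.54)²) = √(5143.7584 + 72.9316) = 72.23
  S5: √((13.90)² + (33.24)²) = √(193.2100 + 1104.8976) = 36.03
  → nearest: S5 (36.03)
Q3 at (53.54, 1.90):
  S2: √((-85.18)² + (-17.42)²) = √(7255.6324 + 303.4564) = 86.94
  S3: √((6.95)² + (69.83)²) = √(48.3025 + 4876.2289) = 70.18
  S4: √((-54.08)² + (10.70)²) = √(2924.6464 + 114.4900) = 55.13
  S5: √((31.54)² + (52.48)²) = √(994.7716 + 2754.1504) = 61.23
  → nearest: S4 (55.13)
Q4 at (46.81, 69.48):
  S2: √((-78.45)² + (-85.00)²) = √(6154.4025 + 7225.0000) = 115.67
  S3: √((13.68)² + (2.25)²) = √(187.1424 + 5.0625) = 13.86
  S4: √((-47.35)² + (-56.88)²) = √(2242.0225 + 3235.3344) = 74.01
  S5: √((38.27)² + (-15.10)²) = √(1464.5929 + 228.0100) = 41.14
  → nearest: S3 (13.86)
Q5 at (36.76, -23.99):
  S2: √((-68.40)² + (8.47)²) = √(4678.5600 + 71.7409) = 68.92
  S3: √((23.73)² + (95.72)²) = √(563.1129 + 9162.3184) = 98.62
  S4: √((-37.30)² + (36.59)²) = √(1391.2900 + 1338.8281) = 52.25
  S5: √((48.32)² + (78.37)²) = √(2334.8224 + 6141.8569) = 92.07
  → nearest: S4 (52.25)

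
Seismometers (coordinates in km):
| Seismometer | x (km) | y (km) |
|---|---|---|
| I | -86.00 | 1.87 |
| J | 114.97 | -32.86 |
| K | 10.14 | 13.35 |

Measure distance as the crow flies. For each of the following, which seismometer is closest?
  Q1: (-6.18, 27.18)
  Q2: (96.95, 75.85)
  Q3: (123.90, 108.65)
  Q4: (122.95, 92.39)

Q1→K; Q2→K; Q3→J; Q4→J

Q1 at (-6.18, 27.18):
  I: 83.74 km
  J: 135.21 km
  K: 21.39 km
  → nearest: K (21.39 km)
Q2 at (96.95, 75.85):
  I: 197.34 km
  J: 110.19 km
  K: 106.97 km
  → nearest: K (106.97 km)
Q3 at (123.90, 108.65):
  I: 235.50 km
  J: 141.79 km
  K: 148.40 km
  → nearest: J (141.79 km)
Q4 at (122.95, 92.39):
  I: 227.71 km
  J: 125.50 km
  K: 137.74 km
  → nearest: J (125.50 km)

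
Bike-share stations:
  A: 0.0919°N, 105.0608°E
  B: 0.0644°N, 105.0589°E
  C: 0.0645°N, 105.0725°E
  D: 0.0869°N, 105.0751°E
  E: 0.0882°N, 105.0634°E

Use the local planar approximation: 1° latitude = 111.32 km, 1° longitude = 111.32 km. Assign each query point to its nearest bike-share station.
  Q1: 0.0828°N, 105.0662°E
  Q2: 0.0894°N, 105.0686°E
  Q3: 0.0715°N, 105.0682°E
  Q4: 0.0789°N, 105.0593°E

Q1→E; Q2→E; Q3→C; Q4→E

Q1 at 0.0828°N, 105.0662°E:
  A: √((0.0091·111.32)² + (-0.0054·111.32)²) = √(1.026193 + 0.361355) = 1.1779 km
  B: √((-0.0184·111.32)² + (-0.0073·111.32)²) = √(4.195484 + 0.660377) = 2.2036 km
  C: √((-0.0183·111.32)² + (0.0063·111.32)²) = √(4.150005 + 0.491844) = 2.1545 km
  D: √((0.0041·111.32)² + (0.0089·111.32)²) = √(0.208312 + 0.981582) = 1.0908 km
  E: √((0.0054·111.32)² + (-0.0028·111.32)²) = √(0.361355 + 0.097154) = 0.6771 km
  → nearest: E (0.6771 km)
Q2 at 0.0894°N, 105.0686°E:
  A: √((0.0025·111.32)² + (-0.0078·111.32)²) = √(0.077451 + 0.753938) = 0.9118 km
  B: √((-0.0250·111.32)² + (-0.0097·111.32)²) = √(7.745089 + 1.165977) = 2.9851 km
  C: √((-0.0249·111.32)² + (0.0039·111.32)²) = √(7.683252 + 0.188484) = 2.8057 km
  D: √((-0.0025·111.32)² + (0.0065·111.32)²) = √(0.077451 + 0.523568) = 0.7753 km
  E: √((-0.0012·111.32)² + (-0.0052·111.32)²) = √(0.017845 + 0.335084) = 0.5941 km
  → nearest: E (0.5941 km)
Q3 at 0.0715°N, 105.0682°E:
  A: √((0.0204·111.32)² + (-0.0074·111.32)²) = √(5.157114 + 0.678594) = 2.4157 km
  B: √((-0.0071·111.32)² + (-0.0093·111.32)²) = √(0.624688 + 1.071796) = 1.3025 km
  C: √((-0.0070·111.32)² + (0.0043·111.32)²) = √(0.607215 + 0.229131) = 0.9145 km
  D: √((0.0154·111.32)² + (0.0069·111.32)²) = √(2.938920 + 0.589990) = 1.8785 km
  E: √((0.0167·111.32)² + (-0.0048·111.32)²) = √(3.456045 + 0.285515) = 1.9343 km
  → nearest: C (0.9145 km)
Q4 at 0.0789°N, 105.0593°E:
  A: √((0.0130·111.32)² + (0.0015·111.32)²) = √(2.094272 + 0.027882) = 1.4568 km
  B: √((-0.0145·111.32)² + (-0.0004·111.32)²) = √(2.605448 + 0.001983) = 1.6148 km
  C: √((-0.0144·111.32)² + (0.0132·111.32)²) = √(2.569635 + 2.159207) = 2.1746 km
  D: √((0.0080·111.32)² + (0.0158·111.32)²) = √(0.793097 + 3.093574) = 1.9715 km
  E: √((0.0093·111.32)² + (0.0041·111.32)²) = √(1.071796 + 0.208312) = 1.1314 km
  → nearest: E (1.1314 km)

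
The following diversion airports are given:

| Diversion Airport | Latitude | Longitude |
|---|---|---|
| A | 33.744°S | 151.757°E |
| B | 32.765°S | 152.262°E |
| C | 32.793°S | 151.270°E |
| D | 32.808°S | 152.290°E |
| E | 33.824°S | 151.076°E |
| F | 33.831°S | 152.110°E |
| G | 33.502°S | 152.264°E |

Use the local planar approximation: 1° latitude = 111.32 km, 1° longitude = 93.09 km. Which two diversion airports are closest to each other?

Pairwise distances:
A–B: 118.689 km
A–C: 115.164 km
A–D: 115.406 km
A–E: 64.017 km
A–F: 34.258 km
A–G: 54.344 km
B–C: 92.398 km
B–D: 5.450 km
B–E: 161.514 km
B–F: 119.508 km
B–G: 82.043 km
C–D: 94.966 km
C–E: 116.183 km
C–F: 139.522 km
C–G: 121.620 km
D–E: 159.886 km
D–F: 115.107 km
D–G: 77.294 km
E–F: 96.258 km
E–G: 116.255 km
F–G: 39.330 km
Closest pair: B–D at 5.450 km.

B and D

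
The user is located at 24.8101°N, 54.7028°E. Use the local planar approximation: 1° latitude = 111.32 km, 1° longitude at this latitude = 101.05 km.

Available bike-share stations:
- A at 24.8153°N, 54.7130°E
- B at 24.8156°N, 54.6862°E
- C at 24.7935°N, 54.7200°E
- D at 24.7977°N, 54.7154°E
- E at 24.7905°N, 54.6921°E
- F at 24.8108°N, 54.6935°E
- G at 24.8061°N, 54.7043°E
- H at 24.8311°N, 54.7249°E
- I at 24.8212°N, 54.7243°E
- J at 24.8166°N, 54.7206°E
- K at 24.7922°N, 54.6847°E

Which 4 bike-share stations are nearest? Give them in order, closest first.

G, F, A, B

Distances from 24.8101°N, 54.7028°E:
A: √((0.0052·111.32)² + (0.0102·101.05)²) = √(0.335084 + 1.062363) = 1.1821 km
B: √((0.0055·111.32)² + (-0.0166·101.05)²) = √(0.374862 + 2.813771) = 1.7857 km
C: √((-0.0166·111.32)² + (0.0172·101.05)²) = √(3.414779 + 3.020853) = 2.5369 km
D: √((-0.0124·111.32)² + (0.0126·101.05)²) = √(1.905416 + 1.621115) = 1.8779 km
E: √((-0.0196·111.32)² + (-0.0107·101.05)²) = √(4.760565 + 1.169069) = 2.4351 km
F: √((0.0007·111.32)² + (-0.0093·101.05)²) = √(0.006072 + 0.883158) = 0.9430 km
G: √((-0.0040·111.32)² + (0.0015·101.05)²) = √(0.198274 + 0.022975) = 0.4704 km
H: √((0.0210·111.32)² + (0.0221·101.05)²) = √(5.464935 + 4.987205) = 3.2330 km
I: √((0.0111·111.32)² + (0.0215·101.05)²) = √(1.526836 + 4.720082) = 2.4994 km
J: √((0.0065·111.32)² + (0.0178·101.05)²) = √(0.523568 + 3.235286) = 1.9388 km
K: √((-0.0179·111.32)² + (-0.0181·101.05)²) = √(3.970566 + 3.345259) = 2.7048 km
Sorted: G (0.4704 km) < F (0.9430 km) < A (1.1821 km) < B (1.7857 km) < D (1.8779 km) < J (1.9388 km) < …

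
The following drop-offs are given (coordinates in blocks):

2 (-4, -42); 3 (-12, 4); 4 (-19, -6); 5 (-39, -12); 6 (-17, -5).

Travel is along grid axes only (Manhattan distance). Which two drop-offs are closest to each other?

Pairwise distances:
2–3: |-8| + |46| = 8 + 46 = 54 blocks
2–4: |-15| + |36| = 15 + 36 = 51 blocks
2–5: |-35| + |30| = 35 + 30 = 65 blocks
2–6: |-13| + |37| = 13 + 37 = 50 blocks
3–4: |-7| + |-10| = 7 + 10 = 17 blocks
3–5: |-27| + |-16| = 27 + 16 = 43 blocks
3–6: |-5| + |-9| = 5 + 9 = 14 blocks
4–5: |-20| + |-6| = 20 + 6 = 26 blocks
4–6: |2| + |1| = 2 + 1 = 3 blocks
5–6: |22| + |7| = 22 + 7 = 29 blocks
Closest pair: 4–6 at 3 blocks.

4 and 6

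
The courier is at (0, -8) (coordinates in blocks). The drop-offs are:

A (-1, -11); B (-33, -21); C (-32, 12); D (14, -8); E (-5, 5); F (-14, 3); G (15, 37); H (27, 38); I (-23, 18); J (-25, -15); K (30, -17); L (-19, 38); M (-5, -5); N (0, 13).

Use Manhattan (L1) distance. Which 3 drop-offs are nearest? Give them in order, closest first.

Distances from (0, -8):
A: 4 blocks
B: 46 blocks
C: 52 blocks
D: 14 blocks
E: 18 blocks
F: 25 blocks
G: 60 blocks
H: 73 blocks
I: 49 blocks
J: 32 blocks
K: 39 blocks
L: 65 blocks
M: 8 blocks
N: 21 blocks
Sorted: A (4 blocks) < M (8 blocks) < D (14 blocks) < E (18 blocks) < N (21 blocks) < …

A, M, D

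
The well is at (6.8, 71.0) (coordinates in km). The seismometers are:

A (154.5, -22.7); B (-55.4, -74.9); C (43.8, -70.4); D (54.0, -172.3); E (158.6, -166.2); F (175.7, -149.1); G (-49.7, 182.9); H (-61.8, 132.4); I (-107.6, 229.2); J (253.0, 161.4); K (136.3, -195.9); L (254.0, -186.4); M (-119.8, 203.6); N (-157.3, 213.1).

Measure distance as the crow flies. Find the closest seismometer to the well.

H

Distances from (6.8, 71.0):
A: √((147.7)² + (-93.7)²) = √(21815.290 + 8779.690) = 174.9 km
B: √((-62.2)² + (-145.9)²) = √(3868.840 + 21286.810) = 158.6 km
C: √((37.0)² + (-141.4)²) = √(1369.000 + 19993.960) = 146.2 km
D: √((47.2)² + (-243.3)²) = √(2227.840 + 59194.890) = 247.8 km
E: √((151.8)² + (-237.2)²) = √(23043.240 + 56263.840) = 281.6 km
F: √((168.9)² + (-220.1)²) = √(28527.210 + 48444.010) = 277.4 km
G: √((-56.5)² + (111.9)²) = √(3192.250 + 12521.610) = 125.4 km
H: √((-68.6)² + (61.4)²) = √(4705.960 + 3769.960) = 92.1 km
I: √((-114.4)² + (158.2)²) = √(13087.360 + 25027.240) = 195.2 km
J: √((246.2)² + (90.4)²) = √(60614.440 + 8172.160) = 262.3 km
K: √((129.5)² + (-266.9)²) = √(16770.250 + 71235.610) = 296.7 km
L: √((247.2)² + (-257.4)²) = √(61107.840 + 66254.760) = 356.9 km
M: √((-126.6)² + (132.6)²) = √(16027.560 + 17582.760) = 183.3 km
N: √((-164.1)² + (142.1)²) = √(26928.810 + 20192.410) = 217.1 km
Minimum: H at 92.1 km.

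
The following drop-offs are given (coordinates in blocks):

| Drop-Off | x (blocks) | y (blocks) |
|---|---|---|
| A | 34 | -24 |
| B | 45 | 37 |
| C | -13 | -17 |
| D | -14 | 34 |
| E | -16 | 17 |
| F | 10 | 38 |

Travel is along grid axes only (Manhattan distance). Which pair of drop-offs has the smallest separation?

Pairwise distances:
D–E: 19 blocks
D–F: 28 blocks
B–F: 36 blocks
C–E: 37 blocks
E–F: 47 blocks
C–D: 52 blocks
A–C: 54 blocks
B–D: 62 blocks
A–B: 72 blocks
C–F: 78 blocks
B–E: 81 blocks
A–F: 86 blocks
A–E: 91 blocks
A–D: 106 blocks
B–C: 112 blocks
Closest pair: D–E at 19 blocks.

D and E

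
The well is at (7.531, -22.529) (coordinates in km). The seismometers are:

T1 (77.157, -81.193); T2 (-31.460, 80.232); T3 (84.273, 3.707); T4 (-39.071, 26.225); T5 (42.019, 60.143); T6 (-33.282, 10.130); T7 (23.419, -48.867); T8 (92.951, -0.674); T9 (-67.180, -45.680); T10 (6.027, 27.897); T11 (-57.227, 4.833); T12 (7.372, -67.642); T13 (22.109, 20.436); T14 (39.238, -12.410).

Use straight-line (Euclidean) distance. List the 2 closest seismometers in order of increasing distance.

Distances from (7.531, -22.529):
T1: 91.045 km
T2: 109.910 km
T3: 81.103 km
T4: 67.444 km
T5: 89.577 km
T6: 52.272 km
T7: 30.759 km
T8: 88.172 km
T9: 78.216 km
T10: 50.448 km
T11: 70.301 km
T12: 45.113 km
T13: 45.371 km
T14: 33.283 km
Sorted: T7 (30.759 km) < T14 (33.283 km) < T12 (45.113 km) < T13 (45.371 km) < …

T7, T14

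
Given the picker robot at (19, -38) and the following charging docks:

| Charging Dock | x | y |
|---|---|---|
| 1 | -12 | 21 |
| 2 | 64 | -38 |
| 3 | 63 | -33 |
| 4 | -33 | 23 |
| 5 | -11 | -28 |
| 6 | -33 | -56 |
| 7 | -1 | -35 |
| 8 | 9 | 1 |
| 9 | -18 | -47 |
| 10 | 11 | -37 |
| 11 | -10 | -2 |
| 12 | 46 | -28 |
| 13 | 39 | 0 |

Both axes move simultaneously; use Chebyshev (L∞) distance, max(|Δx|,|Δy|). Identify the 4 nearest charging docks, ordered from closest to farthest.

Distances from (19, -38):
1: 59
2: 45
3: 44
4: 61
5: 30
6: 52
7: 20
8: 39
9: 37
10: 8
11: 36
12: 27
13: 38
Sorted: 10 (8) < 7 (20) < 12 (27) < 5 (30) < 11 (36) < 9 (37) < …

10, 7, 12, 5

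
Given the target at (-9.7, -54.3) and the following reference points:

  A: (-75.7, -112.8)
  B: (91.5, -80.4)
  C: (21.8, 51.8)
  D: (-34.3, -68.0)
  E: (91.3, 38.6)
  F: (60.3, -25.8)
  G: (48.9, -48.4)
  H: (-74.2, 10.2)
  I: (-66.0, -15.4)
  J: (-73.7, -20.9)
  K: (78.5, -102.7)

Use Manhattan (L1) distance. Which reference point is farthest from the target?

E

Distances from (-9.7, -54.3):
A: |-66.0| + |-58.5| = 66.0 + 58.5 = 124.5
B: |101.2| + |-26.1| = 101.2 + 26.1 = 127.3
C: |31.5| + |106.1| = 31.5 + 106.1 = 137.6
D: |-24.6| + |-13.7| = 24.6 + 13.7 = 38.3
E: |101.0| + |92.9| = 101.0 + 92.9 = 193.9
F: |70.0| + |28.5| = 70.0 + 28.5 = 98.5
G: |58.6| + |5.9| = 58.6 + 5.9 = 64.5
H: |-64.5| + |64.5| = 64.5 + 64.5 = 129.0
I: |-56.3| + |38.9| = 56.3 + 38.9 = 95.2
J: |-64.0| + |33.4| = 64.0 + 33.4 = 97.4
K: |88.2| + |-48.4| = 88.2 + 48.4 = 136.6
Maximum: E at 193.9.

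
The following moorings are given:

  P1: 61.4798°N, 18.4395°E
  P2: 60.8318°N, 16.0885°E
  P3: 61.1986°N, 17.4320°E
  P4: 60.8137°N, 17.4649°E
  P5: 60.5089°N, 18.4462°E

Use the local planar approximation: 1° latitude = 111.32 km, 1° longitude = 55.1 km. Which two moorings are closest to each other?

P3 and P4

Pairwise distances:
P1–P2: √((-0.6480·111.32)² + (-2.3510·55.1)²) = √(5203.510162 + 16780.637508) = 148.2705 km
P1–P3: √((-0.2812·111.32)² + (-1.0075·55.1)²) = √(979.889329 + 3081.720926) = 63.7308 km
P1–P4: √((-0.6661·111.32)² + (-0.9746·55.1)²) = √(5498.259872 + 2883.739404) = 91.5533 km
P1–P5: √((-0.9709·111.32)² + (0.0067·55.1)²) = √(11681.413502 + 0.136286) = 108.0812 km
P2–P3: √((0.3668·111.32)² + (1.3435·55.1)²) = √(1667.266597 + 5479.974521) = 84.5414 km
P2–P4: √((-0.0181·111.32)² + (1.3764·55.1)²) = √(4.059790 + 5751.650995) = 75.8664 km
P2–P5: √((-0.3229·111.32)² + (2.3577·55.1)²) = √(1292.059416 + 16876.418432) = 134.7905 km
P3–P4: √((-0.3849·111.32)² + (0.0329·55.1)²) = √(1835.871236 + 3.286208) = 42.8854 km
P3–P5: √((-0.6897·111.32)² + (1.0142·55.1)²) = √(5894.769765 + 3122.844865) = 94.9611 km
P4–P5: √((-0.3048·111.32)² + (0.9813·55.1)²) = √(1151.267701 + 2923.524888) = 63.8341 km
Closest pair: P3–P4 at 42.8854 km.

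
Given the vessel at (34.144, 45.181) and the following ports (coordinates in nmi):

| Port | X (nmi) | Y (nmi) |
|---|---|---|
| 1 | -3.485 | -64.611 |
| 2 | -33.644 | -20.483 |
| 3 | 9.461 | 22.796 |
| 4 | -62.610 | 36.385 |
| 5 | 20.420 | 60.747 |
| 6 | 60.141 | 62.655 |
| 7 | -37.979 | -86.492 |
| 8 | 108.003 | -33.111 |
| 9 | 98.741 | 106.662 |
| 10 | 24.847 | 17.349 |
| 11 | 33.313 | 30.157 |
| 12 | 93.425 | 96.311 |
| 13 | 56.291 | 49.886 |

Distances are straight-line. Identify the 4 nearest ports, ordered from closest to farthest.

Distances from (34.144, 45.181):
1: √((-37.629)² + (-109.792)²) = √(1415.94164 + 12054.28326) = 116.061 nmi
2: √((-67.788)² + (-65.664)²) = √(4595.21294 + 4311.76090) = 94.377 nmi
3: √((-24.683)² + (-22.385)²) = √(609.25049 + 501.08822) = 33.322 nmi
4: √((-96.754)² + (-8.796)²) = √(9361.33652 + 77.36962) = 97.153 nmi
5: √((-13.724)² + (15.566)²) = √(188.34818 + 242.30036) = 20.752 nmi
6: √((25.997)² + (17.474)²) = √(675.84401 + 305.34068) = 31.324 nmi
7: √((-72.123)² + (-131.673)²) = √(5201.72713 + 17337.77893) = 150.132 nmi
8: √((73.859)² + (-78.292)²) = √(5455.15188 + 6129.63726) = 107.633 nmi
9: √((64.597)² + (61.481)²) = √(4172.77241 + 3779.91336) = 89.178 nmi
10: √((-9.297)² + (-27.832)²) = √(86.43421 + 774.62022) = 29.344 nmi
11: √((-0.831)² + (-15.024)²) = √(0.69056 + 225.72058) = 15.047 nmi
12: √((59.281)² + (51.130)²) = √(3514.23696 + 2614.27690) = 78.285 nmi
13: √((22.147)² + (4.705)²) = √(490.48961 + 22.13703) = 22.641 nmi
Sorted: 11 (15.047 nmi) < 5 (20.752 nmi) < 13 (22.641 nmi) < 10 (29.344 nmi) < 6 (31.324 nmi) < 3 (33.322 nmi) < …

11, 5, 13, 10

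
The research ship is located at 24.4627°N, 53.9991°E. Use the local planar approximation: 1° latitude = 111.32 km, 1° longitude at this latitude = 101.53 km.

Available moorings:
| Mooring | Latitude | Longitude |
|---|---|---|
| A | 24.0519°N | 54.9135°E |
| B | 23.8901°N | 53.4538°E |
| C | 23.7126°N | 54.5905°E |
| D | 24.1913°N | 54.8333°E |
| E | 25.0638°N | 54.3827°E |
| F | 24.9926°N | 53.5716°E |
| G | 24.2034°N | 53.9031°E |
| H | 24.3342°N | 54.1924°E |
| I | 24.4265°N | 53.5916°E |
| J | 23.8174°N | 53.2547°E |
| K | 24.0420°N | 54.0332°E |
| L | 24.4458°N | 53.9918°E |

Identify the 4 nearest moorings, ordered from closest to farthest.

Distances from 24.4627°N, 53.9991°E:
A: 103.4908 km
B: 84.4288 km
C: 102.8485 km
D: 89.9236 km
E: 77.4235 km
F: 73.2363 km
G: 30.4665 km
H: 24.2856 km
I: 41.5693 km
J: 104.2709 km
K: 46.9601 km
L: 2.0220 km
Sorted: L (2.0220 km) < H (24.2856 km) < G (30.4665 km) < I (41.5693 km) < K (46.9601 km) < F (73.2363 km) < …

L, H, G, I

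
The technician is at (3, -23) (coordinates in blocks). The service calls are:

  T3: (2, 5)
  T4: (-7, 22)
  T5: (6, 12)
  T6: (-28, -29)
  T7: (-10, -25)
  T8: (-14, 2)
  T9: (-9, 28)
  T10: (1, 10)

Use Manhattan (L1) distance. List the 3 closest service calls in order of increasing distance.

Distances from (3, -23):
T3: 29 blocks
T4: 55 blocks
T5: 38 blocks
T6: 37 blocks
T7: 15 blocks
T8: 42 blocks
T9: 63 blocks
T10: 35 blocks
Sorted: T7 (15 blocks) < T3 (29 blocks) < T10 (35 blocks) < T6 (37 blocks) < T5 (38 blocks) < …

T7, T3, T10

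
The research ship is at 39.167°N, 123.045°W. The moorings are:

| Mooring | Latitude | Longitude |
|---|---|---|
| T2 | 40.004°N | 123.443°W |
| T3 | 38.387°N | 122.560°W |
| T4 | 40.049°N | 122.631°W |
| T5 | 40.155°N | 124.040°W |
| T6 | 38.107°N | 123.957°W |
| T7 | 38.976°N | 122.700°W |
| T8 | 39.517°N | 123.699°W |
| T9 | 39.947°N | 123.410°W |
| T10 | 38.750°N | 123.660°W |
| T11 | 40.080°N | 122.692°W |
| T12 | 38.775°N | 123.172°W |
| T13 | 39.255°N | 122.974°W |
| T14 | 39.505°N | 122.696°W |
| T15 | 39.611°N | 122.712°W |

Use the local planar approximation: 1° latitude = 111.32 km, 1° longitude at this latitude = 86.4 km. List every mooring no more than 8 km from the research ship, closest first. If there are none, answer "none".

Distances from 39.167°N, 123.045°W:
T2: √((0.837·111.32)² + (-0.398·86.4)²) = √(8681.55081 + 1182.47952) = 99.318 km
T3: √((-0.780·111.32)² + (0.485·86.4)²) = √(7539.37944 + 1755.94522) = 96.412 km
T4: √((0.882·111.32)² + (0.414·86.4)²) = √(9640.14498 + 1279.46428) = 104.497 km
T5: √((0.988·111.32)² + (-0.995·86.4)²) = √(12096.51545 + 7390.49702) = 139.596 km
T6: √((-1.060·111.32)² + (-0.912·86.4)²) = √(13923.81120 + 6208.93569) = 141.890 km
T7: √((-0.191·111.32)² + (0.345·86.4)²) = √(452.07775 + 888.51686) = 36.614 km
T8: √((0.350·111.32)² + (-0.654·86.4)²) = √(1518.03744 + 3192.88283) = 68.636 km
T9: √((0.780·111.32)² + (-0.365·86.4)²) = √(7539.37944 + 994.51930) = 92.379 km
T10: √((-0.417·111.32)² + (-0.615·86.4)²) = √(2154.85725 + 2823.43450) = 70.557 km
T11: √((0.913·111.32)² + (0.353·86.4)²) = √(10329.70575 + 930.20120) = 106.113 km
T12: √((-0.392·111.32)² + (-0.127·86.4)²) = √(1904.22617 + 120.40234) = 44.996 km
T13: √((0.088·111.32)² + (0.071·86.4)²) = √(95.96475 + 37.63086) = 11.558 km
T14: √((0.338·111.32)² + (0.349·86.4)²) = √(1415.72792 + 909.23959) = 48.218 km
T15: √((0.444·111.32)² + (0.333·86.4)²) = √(2442.93738 + 827.78195) = 57.190 km
Threshold 8 km: none within range.

none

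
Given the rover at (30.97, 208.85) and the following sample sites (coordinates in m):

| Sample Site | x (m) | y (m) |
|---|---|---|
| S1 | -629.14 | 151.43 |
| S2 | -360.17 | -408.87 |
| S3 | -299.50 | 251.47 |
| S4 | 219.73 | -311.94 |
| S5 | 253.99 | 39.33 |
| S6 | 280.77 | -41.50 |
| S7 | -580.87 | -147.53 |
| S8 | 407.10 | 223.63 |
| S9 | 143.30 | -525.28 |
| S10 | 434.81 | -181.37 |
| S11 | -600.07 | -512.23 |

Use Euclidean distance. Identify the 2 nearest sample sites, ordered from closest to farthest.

Distances from (30.97, 208.85):
S1: 662.60 m
S2: 731.14 m
S3: 333.21 m
S4: 553.94 m
S5: 280.13 m
S6: 353.66 m
S7: 708.06 m
S8: 376.42 m
S9: 742.67 m
S10: 561.57 m
S11: 958.21 m
Sorted: S5 (280.13 m) < S3 (333.21 m) < S6 (353.66 m) < S8 (376.42 m) < …

S5, S3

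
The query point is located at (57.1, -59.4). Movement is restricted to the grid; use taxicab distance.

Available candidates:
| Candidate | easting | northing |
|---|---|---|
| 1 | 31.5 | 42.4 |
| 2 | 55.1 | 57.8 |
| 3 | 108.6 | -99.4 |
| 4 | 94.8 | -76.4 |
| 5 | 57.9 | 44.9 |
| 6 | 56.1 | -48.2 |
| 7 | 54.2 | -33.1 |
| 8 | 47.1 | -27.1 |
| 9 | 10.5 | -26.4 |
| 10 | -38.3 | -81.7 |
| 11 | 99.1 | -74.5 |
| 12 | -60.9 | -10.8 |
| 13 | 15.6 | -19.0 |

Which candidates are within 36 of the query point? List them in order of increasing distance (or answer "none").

6, 7

Distances from (57.1, -59.4):
1: 127.4
2: 119.2
3: 91.5
4: 54.7
5: 105.1
6: 12.2
7: 29.2
8: 42.3
9: 79.6
10: 117.7
11: 57.1
12: 166.6
13: 81.9
Threshold 36: 6 (12.2), 7 (29.2) are within range.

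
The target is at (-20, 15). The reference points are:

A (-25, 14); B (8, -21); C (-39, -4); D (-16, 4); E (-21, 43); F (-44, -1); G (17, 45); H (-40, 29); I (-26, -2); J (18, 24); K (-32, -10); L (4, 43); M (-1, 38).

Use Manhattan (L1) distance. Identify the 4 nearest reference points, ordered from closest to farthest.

A, D, I, E

Distances from (-20, 15):
A: |-5| + |-1| = 5 + 1 = 6
B: |28| + |-36| = 28 + 36 = 64
C: |-19| + |-19| = 19 + 19 = 38
D: |4| + |-11| = 4 + 11 = 15
E: |-1| + |28| = 1 + 28 = 29
F: |-24| + |-16| = 24 + 16 = 40
G: |37| + |30| = 37 + 30 = 67
H: |-20| + |14| = 20 + 14 = 34
I: |-6| + |-17| = 6 + 17 = 23
J: |38| + |9| = 38 + 9 = 47
K: |-12| + |-25| = 12 + 25 = 37
L: |24| + |28| = 24 + 28 = 52
M: |19| + |23| = 19 + 23 = 42
Sorted: A (6) < D (15) < I (23) < E (29) < H (34) < K (37) < …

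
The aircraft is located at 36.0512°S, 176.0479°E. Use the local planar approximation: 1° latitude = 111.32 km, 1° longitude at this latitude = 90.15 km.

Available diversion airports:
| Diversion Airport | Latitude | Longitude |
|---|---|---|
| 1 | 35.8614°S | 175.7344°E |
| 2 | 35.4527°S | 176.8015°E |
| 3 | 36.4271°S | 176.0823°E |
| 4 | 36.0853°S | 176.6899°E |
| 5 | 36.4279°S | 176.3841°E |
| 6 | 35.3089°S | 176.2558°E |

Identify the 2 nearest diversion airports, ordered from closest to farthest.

1, 3

Distances from 36.0512°S, 176.0479°E:
1: 35.2868 km
2: 95.1543 km
3: 41.9599 km
4: 58.0007 km
5: 51.7405 km
6: 84.7317 km
Sorted: 1 (35.2868 km) < 3 (41.9599 km) < 5 (51.7405 km) < 4 (58.0007 km) < …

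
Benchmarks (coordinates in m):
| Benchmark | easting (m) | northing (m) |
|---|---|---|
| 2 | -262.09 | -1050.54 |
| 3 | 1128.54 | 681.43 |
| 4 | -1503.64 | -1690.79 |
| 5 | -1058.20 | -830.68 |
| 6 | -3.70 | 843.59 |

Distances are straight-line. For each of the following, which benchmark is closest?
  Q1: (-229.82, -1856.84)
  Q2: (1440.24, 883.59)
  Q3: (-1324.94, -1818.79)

Q1→2; Q2→3; Q3→4

Q1 at (-229.82, -1856.84):
  2: √((-32.27)² + (806.30)²) = √(1041.3529 + 650119.6900) = 806.95 m
  3: √((1358.36)² + (2538.27)²) = √(1845141.8896 + 6442814.5929) = 2878.88 m
  4: √((-1273.82)² + (166.05)²) = √(1622617.3924 + 27572.6025) = 1284.60 m
  5: √((-828.38)² + (1026.16)²) = √(686213.4244 + 1053004.3456) = 1318.79 m
  6: √((226.12)² + (2700.43)²) = √(51130.2544 + 7292322.1849) = 2709.88 m
  → nearest: 2 (806.95 m)
Q2 at (1440.24, 883.59):
  2: √((-1702.33)² + (-1934.13)²) = √(2897927.4289 + 3740858.8569) = 2576.58 m
  3: √((-311.70)² + (-202.16)²) = √(97156.8900 + 40868.6656) = 371.52 m
  4: √((-2943.88)² + (-2574.38)²) = √(8666429.4544 + 6627432.3844) = 3910.74 m
  5: √((-2498.44)² + (-1714.27)²) = √(6242202.4336 + 2938721.6329) = 3030.00 m
  6: √((-1443.94)² + (-40.00)²) = √(2084962.7236 + 1600.0000) = 1444.49 m
  → nearest: 3 (371.52 m)
Q3 at (-1324.94, -1818.79):
  2: √((1062.85)² + (768.25)²) = √(1129650.1225 + 590208.0625) = 1311.43 m
  3: √((2453.48)² + (2500.22)²) = √(6019564.1104 + 6251100.0484) = 3502.95 m
  4: √((-178.70)² + (128.00)²) = √(31933.6900 + 16384.0000) = 219.81 m
  5: √((266.74)² + (988.11)²) = √(71150.2276 + 976361.3721) = 1023.48 m
  6: √((1321.24)² + (2662.38)²) = √(1745675.1376 + 7088267.2644) = 2972.19 m
  → nearest: 4 (219.81 m)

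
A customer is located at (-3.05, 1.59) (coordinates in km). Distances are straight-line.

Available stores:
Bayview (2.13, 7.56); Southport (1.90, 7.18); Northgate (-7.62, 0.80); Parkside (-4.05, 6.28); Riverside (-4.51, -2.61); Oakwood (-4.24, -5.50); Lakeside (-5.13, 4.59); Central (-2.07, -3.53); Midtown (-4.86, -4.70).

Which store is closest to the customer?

Distances from (-3.05, 1.59):
Bayview: 7.90 km
Southport: 7.47 km
Northgate: 4.64 km
Parkside: 4.80 km
Riverside: 4.45 km
Oakwood: 7.19 km
Lakeside: 3.65 km
Central: 5.21 km
Midtown: 6.55 km
Minimum: Lakeside at 3.65 km.

Lakeside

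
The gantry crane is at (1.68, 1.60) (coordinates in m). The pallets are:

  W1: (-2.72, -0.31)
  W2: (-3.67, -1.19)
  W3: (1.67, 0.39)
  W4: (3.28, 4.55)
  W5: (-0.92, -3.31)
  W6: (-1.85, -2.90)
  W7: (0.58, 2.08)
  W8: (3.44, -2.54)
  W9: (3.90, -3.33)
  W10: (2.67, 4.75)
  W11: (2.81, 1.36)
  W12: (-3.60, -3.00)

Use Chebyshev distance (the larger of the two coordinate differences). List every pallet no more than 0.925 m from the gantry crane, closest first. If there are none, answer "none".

none

Distances from (1.68, 1.60):
W1: max(|-4.40|, |-1.91|) = 4.40 m
W2: max(|-5.35|, |-2.79|) = 5.35 m
W3: max(|-0.01|, |-1.21|) = 1.21 m
W4: max(|1.60|, |2.95|) = 2.95 m
W5: max(|-2.60|, |-4.91|) = 4.91 m
W6: max(|-3.53|, |-4.50|) = 4.50 m
W7: max(|-1.10|, |0.48|) = 1.10 m
W8: max(|1.76|, |-4.14|) = 4.14 m
W9: max(|2.22|, |-4.93|) = 4.93 m
W10: max(|0.99|, |3.15|) = 3.15 m
W11: max(|1.13|, |-0.24|) = 1.13 m
W12: max(|-5.28|, |-4.60|) = 5.28 m
Threshold 0.925 m: none within range.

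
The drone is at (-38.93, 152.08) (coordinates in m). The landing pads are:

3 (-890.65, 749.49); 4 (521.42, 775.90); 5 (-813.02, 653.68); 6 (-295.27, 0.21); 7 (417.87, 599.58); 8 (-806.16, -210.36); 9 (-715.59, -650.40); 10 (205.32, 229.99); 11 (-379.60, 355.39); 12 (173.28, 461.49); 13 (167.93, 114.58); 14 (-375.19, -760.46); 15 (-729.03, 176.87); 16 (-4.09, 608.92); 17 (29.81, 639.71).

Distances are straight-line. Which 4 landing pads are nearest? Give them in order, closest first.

Distances from (-38.93, 152.08):
3: √((-851.72)² + (597.41)²) = √(725426.9584 + 356898.7081) = 1040.35 m
4: √((560.35)² + (623.82)²) = √(313992.1225 + 389151.3924) = 838.54 m
5: √((-774.09)² + (501.60)²) = √(599215.3281 + 251602.5600) = 922.40 m
6: √((-256.34)² + (-151.87)²) = √(65710.1956 + 23064.4969) = 297.95 m
7: √((456.80)² + (447.50)²) = √(208666.2400 + 200256.2500) = 639.47 m
8: √((-767.23)² + (-362.44)²) = √(588641.8729 + 131362.7536) = 848.53 m
9: √((-676.66)² + (-802.48)²) = √(457868.7556 + 643974.1504) = 1049.69 m
10: √((244.25)² + (77.91)²) = √(59658.0625 + 6069.9681) = 256.37 m
11: √((-340.67)² + (203.31)²) = √(116056.0489 + 41334.9561) = 396.73 m
12: √((212.21)² + (309.41)²) = √(45033.0841 + 95734.5481) = 375.19 m
13: √((206.86)² + (-37.50)²) = √(42791.0596 + 1406.2500) = 210.23 m
14: √((-336.26)² + (-912.54)²) = √(113070.7876 + 832729.2516) = 972.52 m
15: √((-690.10)² + (24.79)²) = √(476238.0100 + 614.5441) = 690.55 m
16: √((34.84)² + (456.84)²) = √(1213.8256 + 208702.7856) = 458.17 m
17: √((68.74)² + (487.63)²) = √(4725.1876 + 237783.0169) = 492.45 m
Sorted: 13 (210.23 m) < 10 (256.37 m) < 6 (297.95 m) < 12 (375.19 m) < 11 (396.73 m) < 16 (458.17 m) < …

13, 10, 6, 12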